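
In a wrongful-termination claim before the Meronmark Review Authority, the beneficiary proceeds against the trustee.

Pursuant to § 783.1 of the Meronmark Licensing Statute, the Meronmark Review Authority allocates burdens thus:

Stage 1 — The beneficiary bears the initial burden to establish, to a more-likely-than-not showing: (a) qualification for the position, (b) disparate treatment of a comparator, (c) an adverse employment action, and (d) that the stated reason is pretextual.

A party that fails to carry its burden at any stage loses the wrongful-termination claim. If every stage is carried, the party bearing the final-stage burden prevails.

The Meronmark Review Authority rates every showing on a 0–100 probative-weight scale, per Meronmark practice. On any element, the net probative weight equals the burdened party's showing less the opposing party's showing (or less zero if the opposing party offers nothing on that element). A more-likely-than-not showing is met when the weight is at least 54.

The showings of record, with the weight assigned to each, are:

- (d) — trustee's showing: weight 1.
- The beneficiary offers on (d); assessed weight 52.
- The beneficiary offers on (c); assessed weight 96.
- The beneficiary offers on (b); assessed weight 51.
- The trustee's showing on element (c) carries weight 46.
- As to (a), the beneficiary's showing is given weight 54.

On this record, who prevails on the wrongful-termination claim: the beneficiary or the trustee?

Stage 1 (beneficiary, a more-likely-than-not showing, weight is at least 54): (a) 54 ≥ 54 — meets; (b) 51 < 54 — fails; (c) net 96−46=50 < 54 — fails; (d) net 52−1=51 < 54 — fails.
  Not every element is met, so the beneficiary fails to carry Stage 1.
So the trustee prevails.

trustee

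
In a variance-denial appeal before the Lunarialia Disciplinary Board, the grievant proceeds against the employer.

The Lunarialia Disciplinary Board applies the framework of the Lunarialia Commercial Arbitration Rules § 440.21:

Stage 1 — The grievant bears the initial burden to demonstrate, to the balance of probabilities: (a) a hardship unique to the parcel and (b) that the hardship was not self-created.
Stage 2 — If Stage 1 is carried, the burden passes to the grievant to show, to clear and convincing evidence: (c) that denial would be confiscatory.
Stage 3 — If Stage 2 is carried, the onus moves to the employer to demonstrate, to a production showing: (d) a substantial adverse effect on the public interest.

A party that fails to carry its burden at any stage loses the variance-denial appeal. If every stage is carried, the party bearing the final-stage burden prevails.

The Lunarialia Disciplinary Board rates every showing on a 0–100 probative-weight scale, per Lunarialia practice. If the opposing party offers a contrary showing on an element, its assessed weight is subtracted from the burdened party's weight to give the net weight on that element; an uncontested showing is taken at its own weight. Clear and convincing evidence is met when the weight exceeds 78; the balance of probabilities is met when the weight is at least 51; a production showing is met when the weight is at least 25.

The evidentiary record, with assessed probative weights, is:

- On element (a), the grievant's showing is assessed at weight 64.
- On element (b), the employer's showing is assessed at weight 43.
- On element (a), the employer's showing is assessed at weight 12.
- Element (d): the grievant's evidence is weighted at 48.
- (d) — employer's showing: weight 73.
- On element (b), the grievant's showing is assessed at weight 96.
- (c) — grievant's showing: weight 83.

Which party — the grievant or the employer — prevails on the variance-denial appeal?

employer

Stage 1 — burden on grievant; standard: the balance of probabilities (weight is at least 51).
    (a): 64 − 12 = 52 ≥ 51 [met]
    (b): 96 − 43 = 53 ≥ 51 [met]
  Stage 1 carried; the burden remains with the grievant.
Stage 2 — burden on grievant; standard: clear and convincing evidence (weight exceeds 78).
    (c): 83 > 78 [met]
  All elements met. The burden passes to the employer.
Stage 3 — burden on employer; standard: a production showing (weight is at least 25).
    (d): 73 − 48 = 25 ≥ 25 [met]
  The employer carries the last stage.
With every stage satisfied, the employer prevails.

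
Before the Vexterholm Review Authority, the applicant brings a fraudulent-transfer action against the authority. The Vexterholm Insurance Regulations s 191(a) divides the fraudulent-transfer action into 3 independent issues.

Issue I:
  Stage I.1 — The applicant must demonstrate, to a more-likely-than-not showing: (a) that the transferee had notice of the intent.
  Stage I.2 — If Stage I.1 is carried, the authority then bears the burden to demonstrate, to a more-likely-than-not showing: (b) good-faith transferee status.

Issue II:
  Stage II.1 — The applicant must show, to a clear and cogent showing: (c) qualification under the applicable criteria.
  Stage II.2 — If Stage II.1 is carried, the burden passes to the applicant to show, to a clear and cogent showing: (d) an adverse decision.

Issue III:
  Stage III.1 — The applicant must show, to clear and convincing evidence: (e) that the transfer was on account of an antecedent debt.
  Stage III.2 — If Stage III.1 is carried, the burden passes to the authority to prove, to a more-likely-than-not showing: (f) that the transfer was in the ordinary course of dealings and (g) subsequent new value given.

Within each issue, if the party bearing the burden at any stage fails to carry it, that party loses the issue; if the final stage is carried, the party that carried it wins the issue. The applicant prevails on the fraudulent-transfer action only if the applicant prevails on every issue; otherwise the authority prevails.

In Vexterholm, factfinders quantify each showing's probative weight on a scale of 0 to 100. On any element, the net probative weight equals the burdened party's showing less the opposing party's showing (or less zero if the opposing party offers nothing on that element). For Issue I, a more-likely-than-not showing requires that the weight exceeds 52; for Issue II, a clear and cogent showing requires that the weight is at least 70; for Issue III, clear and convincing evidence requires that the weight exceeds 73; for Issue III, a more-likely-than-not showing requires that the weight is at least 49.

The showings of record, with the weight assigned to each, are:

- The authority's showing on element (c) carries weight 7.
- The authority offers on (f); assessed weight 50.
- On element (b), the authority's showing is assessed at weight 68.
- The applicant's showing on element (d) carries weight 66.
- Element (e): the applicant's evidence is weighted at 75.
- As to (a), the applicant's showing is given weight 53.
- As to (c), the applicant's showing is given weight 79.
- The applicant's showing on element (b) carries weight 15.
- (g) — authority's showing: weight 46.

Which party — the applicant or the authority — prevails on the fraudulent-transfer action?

authority

— Issue I —
Stage I.1 (applicant, a more-likely-than-not showing, weight exceeds 52): (a) 53 > 52 — meets.
  The applicant carries Stage I.1; the authority now bears the burden.
Stage I.2 (authority, a more-likely-than-not showing, weight exceeds 52): (b) net 68−15=53 > 52 — meets.
  The authority carries the last stage.
With every stage satisfied, the authority prevails on this issue.
— Issue II —
Stage II.1 — burden on applicant; standard: a clear and cogent showing (weight is at least 70).
    (c): 79 − 7 = 72 ≥ 70 [met]
  Stage II.1 is satisfied; the applicant continues to bear the burden.
Stage II.2 — burden on applicant; standard: a clear and cogent showing (weight is at least 70).
    (d): 66 < 70 [not met]
  Not every element is met, so the applicant fails to carry Stage II.2.
The analysis ends at Stage II.2; the authority prevails on this issue.
— Issue III —
Stage III.1 (applicant, clear and convincing evidence, weight exceeds 73): (e) 75 > 73 — meets.
  The applicant carries Stage III.1; the authority now bears the burden.
Stage III.2 (authority, a more-likely-than-not showing, weight is at least 49): (f) 50 ≥ 49 — meets; (g) 46 < 49 — fails.
  Stage III.2 not carried; the authority fails its burden.
The applicant prevails on this issue.
Per-issue: Issue I → authority; Issue II → authority; Issue III → applicant. The applicant must prevail on every issue; overall, the authority prevails.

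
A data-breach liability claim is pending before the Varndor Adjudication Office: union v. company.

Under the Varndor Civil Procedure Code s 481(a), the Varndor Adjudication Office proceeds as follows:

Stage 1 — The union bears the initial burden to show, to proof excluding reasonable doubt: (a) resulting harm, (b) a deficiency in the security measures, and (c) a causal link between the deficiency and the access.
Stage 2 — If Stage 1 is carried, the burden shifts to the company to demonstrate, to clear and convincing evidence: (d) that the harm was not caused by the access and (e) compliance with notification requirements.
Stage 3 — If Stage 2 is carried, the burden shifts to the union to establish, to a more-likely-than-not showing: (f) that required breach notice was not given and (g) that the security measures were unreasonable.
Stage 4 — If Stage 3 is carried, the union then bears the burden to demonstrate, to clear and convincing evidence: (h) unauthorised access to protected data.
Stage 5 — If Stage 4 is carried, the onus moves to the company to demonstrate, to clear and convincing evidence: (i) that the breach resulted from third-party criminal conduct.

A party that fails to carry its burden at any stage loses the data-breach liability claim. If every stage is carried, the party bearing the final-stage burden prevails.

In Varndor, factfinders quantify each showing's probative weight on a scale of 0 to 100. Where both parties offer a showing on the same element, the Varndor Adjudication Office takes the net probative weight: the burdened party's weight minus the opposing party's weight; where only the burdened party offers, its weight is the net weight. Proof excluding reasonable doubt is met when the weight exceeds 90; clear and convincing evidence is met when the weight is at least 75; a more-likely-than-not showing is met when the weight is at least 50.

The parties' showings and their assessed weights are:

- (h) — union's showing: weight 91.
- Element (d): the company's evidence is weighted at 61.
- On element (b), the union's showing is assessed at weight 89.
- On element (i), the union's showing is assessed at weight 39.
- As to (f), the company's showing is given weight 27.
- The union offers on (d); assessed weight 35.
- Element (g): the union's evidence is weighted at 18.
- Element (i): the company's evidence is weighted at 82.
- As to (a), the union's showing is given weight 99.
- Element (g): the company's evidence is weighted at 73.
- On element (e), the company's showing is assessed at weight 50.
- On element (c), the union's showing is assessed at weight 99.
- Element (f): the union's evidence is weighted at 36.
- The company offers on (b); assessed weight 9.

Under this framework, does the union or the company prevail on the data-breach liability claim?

At Stage 1 the union must meet proof excluding reasonable doubt (weight exceeds 90): on (a) the weight is 99, which does exceed 90, so (a) meets the standard; on (b) the weight is 89 less the opposing 9 gives net 80, ≤ 90, so (b) does not meet the standard; on (c) the weight is 99, which does exceed 90, so (c) meets the standard.
  Not every element is met, so the union fails to carry Stage 1.
The analysis ends at Stage 1; the company prevails.

company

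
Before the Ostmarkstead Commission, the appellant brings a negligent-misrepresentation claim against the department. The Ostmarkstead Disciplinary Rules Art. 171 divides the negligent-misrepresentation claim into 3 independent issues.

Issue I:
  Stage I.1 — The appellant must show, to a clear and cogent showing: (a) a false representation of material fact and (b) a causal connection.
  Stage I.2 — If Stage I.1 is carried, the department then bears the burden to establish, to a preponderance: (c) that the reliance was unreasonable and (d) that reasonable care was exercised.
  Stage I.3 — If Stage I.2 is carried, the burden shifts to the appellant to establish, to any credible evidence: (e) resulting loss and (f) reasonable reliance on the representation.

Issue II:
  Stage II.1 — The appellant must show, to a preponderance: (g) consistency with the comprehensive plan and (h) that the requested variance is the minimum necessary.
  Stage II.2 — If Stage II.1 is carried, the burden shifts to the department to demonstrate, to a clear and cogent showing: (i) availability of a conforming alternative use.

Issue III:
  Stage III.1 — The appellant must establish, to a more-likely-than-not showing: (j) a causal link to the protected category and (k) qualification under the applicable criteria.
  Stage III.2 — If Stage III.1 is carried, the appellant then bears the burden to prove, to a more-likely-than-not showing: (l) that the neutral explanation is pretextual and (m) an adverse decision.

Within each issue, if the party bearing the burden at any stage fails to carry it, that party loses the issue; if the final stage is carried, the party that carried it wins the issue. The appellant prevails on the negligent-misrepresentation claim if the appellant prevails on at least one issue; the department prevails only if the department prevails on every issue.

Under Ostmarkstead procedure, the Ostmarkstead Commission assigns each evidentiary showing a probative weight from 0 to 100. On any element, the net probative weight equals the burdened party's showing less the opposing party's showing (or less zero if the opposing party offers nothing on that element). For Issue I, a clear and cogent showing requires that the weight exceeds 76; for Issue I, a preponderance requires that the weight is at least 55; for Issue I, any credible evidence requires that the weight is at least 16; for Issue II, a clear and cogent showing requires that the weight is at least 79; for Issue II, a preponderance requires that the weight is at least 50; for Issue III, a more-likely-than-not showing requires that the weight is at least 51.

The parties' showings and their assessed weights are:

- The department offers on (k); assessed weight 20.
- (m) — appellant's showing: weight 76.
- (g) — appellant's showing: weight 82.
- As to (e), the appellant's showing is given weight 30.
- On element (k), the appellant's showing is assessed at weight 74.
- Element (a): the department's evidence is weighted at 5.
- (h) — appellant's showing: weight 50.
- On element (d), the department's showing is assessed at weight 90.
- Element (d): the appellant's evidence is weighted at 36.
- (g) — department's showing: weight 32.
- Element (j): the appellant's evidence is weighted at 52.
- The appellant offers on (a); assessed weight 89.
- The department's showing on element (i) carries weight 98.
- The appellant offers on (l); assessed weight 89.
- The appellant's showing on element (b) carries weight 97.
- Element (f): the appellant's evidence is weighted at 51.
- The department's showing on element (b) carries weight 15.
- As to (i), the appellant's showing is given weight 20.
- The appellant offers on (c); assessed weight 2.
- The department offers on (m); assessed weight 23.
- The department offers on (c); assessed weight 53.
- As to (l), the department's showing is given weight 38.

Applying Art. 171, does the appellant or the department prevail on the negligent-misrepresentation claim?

appellant

— Issue I —
At Stage I.1 the appellant must meet a clear and cogent showing (weight exceeds 76): on (a) the weight is 89 less the opposing 5 gives net 84, > 76, so (a) meets the standard; on (b) the weight is 97 less the opposing 15 gives net 82, > 76, so (b) meets the standard.
  The appellant carries Stage I.1; the department now bears the burden.
At Stage I.2 the department must meet a preponderance (weight is at least 55): on (c) the weight is 53 less the opposing 2 gives net 51, which does not reach 55, so (c) does not meet the standard; on (d) the weight is 90 less the opposing 36 gives net 54, which does not reach 55, so (d) does not meet the standard.
  Stage I.2 not carried; the department fails its burden.
The analysis ends at Stage I.2; the appellant prevails on this issue.
— Issue II —
At Stage II.1 the appellant must meet a preponderance (weight is at least 50): on (g) the weight is 82 less the opposing 32 gives net 50, ≥ 50, so (g) meets the standard; on (h) the weight is 50, ≥ 50, so (h) meets the standard.
  Stage II.1 is satisfied; the onus moves to the department.
At Stage II.2 the department must meet a clear and cogent showing (weight is at least 79): on (i) the weight is 98 less the opposing 20 gives net 78, which does not reach 79, so (i) does not meet the standard.
  The department does not carry Stage II.2.
The appellant prevails on this issue.
— Issue III —
At Stage III.1 the appellant must meet a more-likely-than-not showing (weight is at least 51): on (j) the weight is 52, ≥ 51, so (j) meets the standard; on (k) the weight is 74 less the opposing 20 gives net 54, which does reach 51, so (k) meets the standard.
  All elements met. The appellant retains the burden for Stage III.2.
At Stage III.2 the appellant must meet a more-likely-than-not showing (weight is at least 51): on (l) the weight is 89 less the opposing 38 gives net 51, which does reach 51, so (l) meets the standard; on (m) the weight is 76 less the opposing 23 gives net 53, which does reach 51, so (m) meets the standard.
  Stage III.2 carried; the final stage is satisfied.
With every stage satisfied, the appellant prevails on this issue.
Per-issue: Issue I → appellant; Issue II → appellant; Issue III → appellant. The appellant must prevail on at least one issue; overall, the appellant prevails.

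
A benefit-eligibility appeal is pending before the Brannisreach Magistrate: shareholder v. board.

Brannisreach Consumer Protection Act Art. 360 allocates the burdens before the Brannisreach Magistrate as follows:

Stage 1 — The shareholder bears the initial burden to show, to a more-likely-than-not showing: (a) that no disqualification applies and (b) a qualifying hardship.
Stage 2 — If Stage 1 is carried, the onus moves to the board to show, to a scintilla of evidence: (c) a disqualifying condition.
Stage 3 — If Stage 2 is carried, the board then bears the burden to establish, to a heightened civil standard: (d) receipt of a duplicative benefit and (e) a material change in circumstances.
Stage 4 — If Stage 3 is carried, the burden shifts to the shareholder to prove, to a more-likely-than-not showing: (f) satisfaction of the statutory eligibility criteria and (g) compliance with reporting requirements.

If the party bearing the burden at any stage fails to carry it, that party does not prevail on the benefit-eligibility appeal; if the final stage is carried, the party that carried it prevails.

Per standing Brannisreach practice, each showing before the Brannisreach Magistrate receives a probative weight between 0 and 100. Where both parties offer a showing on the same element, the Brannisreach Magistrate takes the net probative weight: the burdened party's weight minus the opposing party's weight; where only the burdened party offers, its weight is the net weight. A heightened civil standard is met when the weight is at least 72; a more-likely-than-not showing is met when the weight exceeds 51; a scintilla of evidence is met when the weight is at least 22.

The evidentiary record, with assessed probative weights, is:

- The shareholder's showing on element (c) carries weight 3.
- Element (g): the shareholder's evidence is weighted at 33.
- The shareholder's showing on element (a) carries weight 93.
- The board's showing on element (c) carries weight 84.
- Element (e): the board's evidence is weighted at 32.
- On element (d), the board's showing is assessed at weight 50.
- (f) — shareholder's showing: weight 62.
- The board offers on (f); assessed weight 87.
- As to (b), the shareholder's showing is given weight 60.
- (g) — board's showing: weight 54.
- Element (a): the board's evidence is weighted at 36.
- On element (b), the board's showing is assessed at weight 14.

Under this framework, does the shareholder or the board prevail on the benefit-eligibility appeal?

At Stage 1 the shareholder must meet a more-likely-than-not showing (weight exceeds 51): on (a) the weight is 93 less the opposing 36 gives net 57, which does exceed 51, so (a) meets the standard; on (b) the weight is 60 less the opposing 14 gives net 46, which does not exceed 51, so (b) does not meet the standard.
  Not every element is met, so the shareholder fails to carry Stage 1.
The board prevails.

board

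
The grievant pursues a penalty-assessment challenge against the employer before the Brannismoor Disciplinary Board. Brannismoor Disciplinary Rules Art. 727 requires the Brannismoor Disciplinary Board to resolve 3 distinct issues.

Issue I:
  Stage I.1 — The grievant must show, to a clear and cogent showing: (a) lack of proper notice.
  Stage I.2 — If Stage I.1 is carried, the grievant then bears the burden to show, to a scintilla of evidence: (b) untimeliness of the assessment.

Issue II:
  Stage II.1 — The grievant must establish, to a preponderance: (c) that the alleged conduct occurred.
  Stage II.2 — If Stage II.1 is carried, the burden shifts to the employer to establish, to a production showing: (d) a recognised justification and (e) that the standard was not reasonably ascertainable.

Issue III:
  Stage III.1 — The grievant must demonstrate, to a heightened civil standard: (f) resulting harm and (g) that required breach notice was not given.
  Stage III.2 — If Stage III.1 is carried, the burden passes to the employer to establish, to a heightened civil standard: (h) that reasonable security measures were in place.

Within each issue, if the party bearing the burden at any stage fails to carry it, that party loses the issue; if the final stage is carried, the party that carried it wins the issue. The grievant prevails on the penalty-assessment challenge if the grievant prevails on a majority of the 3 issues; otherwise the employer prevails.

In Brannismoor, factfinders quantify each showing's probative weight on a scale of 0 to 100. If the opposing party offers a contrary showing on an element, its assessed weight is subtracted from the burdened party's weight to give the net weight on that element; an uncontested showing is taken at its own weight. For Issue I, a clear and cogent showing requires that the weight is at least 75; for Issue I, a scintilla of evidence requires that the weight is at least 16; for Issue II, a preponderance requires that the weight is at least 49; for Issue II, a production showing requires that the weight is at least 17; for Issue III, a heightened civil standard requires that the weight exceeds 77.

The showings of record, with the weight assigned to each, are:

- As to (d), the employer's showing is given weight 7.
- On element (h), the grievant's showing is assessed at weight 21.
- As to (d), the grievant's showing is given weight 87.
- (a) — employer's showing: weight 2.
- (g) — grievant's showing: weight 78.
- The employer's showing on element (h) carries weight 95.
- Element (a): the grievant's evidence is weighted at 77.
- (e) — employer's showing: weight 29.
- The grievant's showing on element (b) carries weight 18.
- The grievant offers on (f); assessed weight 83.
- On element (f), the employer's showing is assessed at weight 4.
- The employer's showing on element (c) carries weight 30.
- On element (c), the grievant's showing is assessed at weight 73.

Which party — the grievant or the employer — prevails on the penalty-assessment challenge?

— Issue I —
Stage I.1 — burden on grievant; standard: a clear and cogent showing (weight is at least 75).
    (a): 77 − 2 = 75 ≥ 75 [met]
  All elements met. The grievant retains the burden for Stage I.2.
Stage I.2 — burden on grievant; standard: a scintilla of evidence (weight is at least 16).
    (b): 18 ≥ 16 [met]
  All elements met at the final stage.
All stages carried — the grievant prevails on this issue.
— Issue II —
Stage II.1 (grievant, a preponderance, weight is at least 49): (c) net 73−30=43 < 49 — fails.
  Not every element is met, so the grievant fails to carry Stage II.1.
The analysis ends at Stage II.1; the employer prevails on this issue.
— Issue III —
At Stage III.1 the grievant must meet a heightened civil standard (weight exceeds 77): on (f) the weight is 83 less the opposing 4 gives net 79, > 77, so (f) meets the standard; on (g) the weight is 78, > 77, so (g) meets the standard.
  Stage III.1 is satisfied; the onus moves to the employer.
At Stage III.2 the employer must meet a heightened civil standard (weight exceeds 77): on (h) the weight is 95 less the opposing 21 gives net 74, ≤ 77, so (h) does not meet the standard.
  Stage III.2 not carried; the employer fails its burden.
The grievant prevails on this issue.
Per-issue: Issue I → grievant; Issue II → employer; Issue III → grievant. The grievant must prevail on a majority of issues; overall, the grievant prevails.

grievant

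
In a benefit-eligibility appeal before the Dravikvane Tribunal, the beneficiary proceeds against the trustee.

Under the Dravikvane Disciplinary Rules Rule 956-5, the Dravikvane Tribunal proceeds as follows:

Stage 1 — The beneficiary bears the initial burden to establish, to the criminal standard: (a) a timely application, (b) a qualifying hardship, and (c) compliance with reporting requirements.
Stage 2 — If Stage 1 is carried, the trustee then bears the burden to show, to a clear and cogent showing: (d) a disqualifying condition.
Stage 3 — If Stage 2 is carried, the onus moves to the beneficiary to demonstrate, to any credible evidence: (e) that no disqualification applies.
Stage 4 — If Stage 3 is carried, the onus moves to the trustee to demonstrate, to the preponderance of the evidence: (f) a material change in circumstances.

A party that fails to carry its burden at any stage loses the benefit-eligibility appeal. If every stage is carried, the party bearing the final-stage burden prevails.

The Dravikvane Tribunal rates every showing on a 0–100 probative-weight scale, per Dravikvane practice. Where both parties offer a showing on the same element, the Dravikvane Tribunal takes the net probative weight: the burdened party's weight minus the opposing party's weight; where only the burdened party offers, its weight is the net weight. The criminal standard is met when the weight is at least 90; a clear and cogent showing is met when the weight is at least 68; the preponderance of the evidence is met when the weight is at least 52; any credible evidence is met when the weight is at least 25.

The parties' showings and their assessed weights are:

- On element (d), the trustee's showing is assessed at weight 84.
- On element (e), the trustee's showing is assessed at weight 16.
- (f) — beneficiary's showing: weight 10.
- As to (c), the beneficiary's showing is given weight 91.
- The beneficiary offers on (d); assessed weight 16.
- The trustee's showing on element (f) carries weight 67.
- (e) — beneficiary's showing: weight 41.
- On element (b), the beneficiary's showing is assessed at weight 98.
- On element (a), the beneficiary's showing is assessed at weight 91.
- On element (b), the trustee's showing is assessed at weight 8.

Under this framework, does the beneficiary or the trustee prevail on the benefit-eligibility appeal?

trustee

Stage 1 — burden on beneficiary; standard: the criminal standard (weight is at least 90).
    (a): 91 ≥ 90 [met]
    (b): 98 − 8 = 90 ≥ 90 [met]
    (c): 91 ≥ 90 [met]
  Stage 1 is satisfied; the onus moves to the trustee.
Stage 2 — burden on trustee; standard: a clear and cogent showing (weight is at least 68).
    (d): 84 − 16 = 68 ≥ 68 [met]
  Stage 2 is satisfied; the onus moves to the beneficiary.
Stage 3 — burden on beneficiary; standard: any credible evidence (weight is at least 25).
    (e): 41 − 16 = 25 ≥ 25 [met]
  Stage 3 is satisfied; the onus moves to the trustee.
Stage 4 — burden on trustee; standard: the preponderance of the evidence (weight is at least 52).
    (f): 67 − 10 = 57 ≥ 52 [met]
  Stage 4 carried; the final stage is satisfied.
With every stage satisfied, the trustee prevails.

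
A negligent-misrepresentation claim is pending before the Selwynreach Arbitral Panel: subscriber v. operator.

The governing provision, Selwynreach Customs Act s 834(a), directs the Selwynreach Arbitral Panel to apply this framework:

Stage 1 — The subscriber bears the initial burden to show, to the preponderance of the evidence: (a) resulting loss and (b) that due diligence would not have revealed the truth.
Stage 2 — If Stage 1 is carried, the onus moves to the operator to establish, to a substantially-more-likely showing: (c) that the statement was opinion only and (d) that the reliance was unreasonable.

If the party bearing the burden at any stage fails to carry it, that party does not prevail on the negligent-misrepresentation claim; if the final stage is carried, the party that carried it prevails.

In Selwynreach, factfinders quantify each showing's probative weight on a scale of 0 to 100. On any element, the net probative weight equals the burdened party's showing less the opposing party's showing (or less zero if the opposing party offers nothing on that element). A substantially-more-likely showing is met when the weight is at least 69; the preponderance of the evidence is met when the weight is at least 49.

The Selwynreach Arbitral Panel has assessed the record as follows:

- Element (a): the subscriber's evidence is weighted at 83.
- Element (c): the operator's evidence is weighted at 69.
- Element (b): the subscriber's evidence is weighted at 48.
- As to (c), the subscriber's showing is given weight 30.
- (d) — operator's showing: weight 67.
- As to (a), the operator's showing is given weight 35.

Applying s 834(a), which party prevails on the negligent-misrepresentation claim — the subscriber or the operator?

operator

At Stage 1 the subscriber must meet the preponderance of the evidence (weight is at least 49): on (a) the weight is 83 less the opposing 35 gives net 48, < 49, so (a) does not meet the standard; on (b) the weight is 48, which does not reach 49, so (b) does not meet the standard.
  Stage 1 not carried; the subscriber fails its burden.
The analysis ends at Stage 1; the operator prevails.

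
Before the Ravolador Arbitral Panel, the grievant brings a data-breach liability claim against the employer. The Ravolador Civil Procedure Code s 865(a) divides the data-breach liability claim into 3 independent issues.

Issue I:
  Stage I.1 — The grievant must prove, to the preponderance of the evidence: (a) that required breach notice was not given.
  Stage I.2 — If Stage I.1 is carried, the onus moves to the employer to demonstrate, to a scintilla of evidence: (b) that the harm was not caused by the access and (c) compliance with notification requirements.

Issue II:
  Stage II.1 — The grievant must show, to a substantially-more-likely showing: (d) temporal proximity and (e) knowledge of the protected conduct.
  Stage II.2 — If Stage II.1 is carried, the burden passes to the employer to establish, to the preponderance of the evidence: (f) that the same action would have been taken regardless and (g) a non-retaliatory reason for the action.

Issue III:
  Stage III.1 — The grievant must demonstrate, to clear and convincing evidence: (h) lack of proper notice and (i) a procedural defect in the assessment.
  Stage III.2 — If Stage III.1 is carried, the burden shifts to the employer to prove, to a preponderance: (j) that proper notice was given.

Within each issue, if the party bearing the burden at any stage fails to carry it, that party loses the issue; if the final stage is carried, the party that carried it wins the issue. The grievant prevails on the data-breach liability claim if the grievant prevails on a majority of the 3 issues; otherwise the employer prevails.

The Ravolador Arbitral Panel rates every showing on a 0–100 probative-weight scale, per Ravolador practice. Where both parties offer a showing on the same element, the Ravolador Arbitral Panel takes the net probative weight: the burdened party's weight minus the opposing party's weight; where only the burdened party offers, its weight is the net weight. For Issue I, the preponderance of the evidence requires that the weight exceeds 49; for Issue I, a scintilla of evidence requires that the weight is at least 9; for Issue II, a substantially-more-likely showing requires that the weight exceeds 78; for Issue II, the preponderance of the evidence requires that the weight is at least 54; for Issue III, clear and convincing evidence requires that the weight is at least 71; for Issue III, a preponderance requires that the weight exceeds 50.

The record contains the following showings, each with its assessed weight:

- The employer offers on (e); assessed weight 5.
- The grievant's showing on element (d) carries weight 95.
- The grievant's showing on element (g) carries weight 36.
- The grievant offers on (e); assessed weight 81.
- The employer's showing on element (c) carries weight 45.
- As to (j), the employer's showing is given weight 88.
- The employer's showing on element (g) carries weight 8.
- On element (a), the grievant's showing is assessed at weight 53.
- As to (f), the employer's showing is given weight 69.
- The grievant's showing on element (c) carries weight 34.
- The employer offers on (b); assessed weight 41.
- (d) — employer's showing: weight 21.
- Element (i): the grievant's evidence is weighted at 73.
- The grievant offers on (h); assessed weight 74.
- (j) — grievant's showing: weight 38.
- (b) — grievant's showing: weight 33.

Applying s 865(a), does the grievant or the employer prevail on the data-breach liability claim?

— Issue I —
At Stage I.1 the grievant must meet the preponderance of the evidence (weight exceeds 49): on (a) the weight is 53, which does exceed 49, so (a) meets the standard.
  Stage I.1 carried; the burden shifts to the employer.
At Stage I.2 the employer must meet a scintilla of evidence (weight is at least 9): on (b) the weight is 41 less the opposing 33 gives net 8, which does not reach 9, so (b) does not meet the standard; on (c) the weight is 45 less the opposing 34 gives net 11, which does reach 9, so (c) meets the standard.
  Stage I.2 not carried; the employer fails its burden.
The analysis ends at Stage I.2; the grievant prevails on this issue.
— Issue II —
At Stage II.1 the grievant must meet a substantially-more-likely showing (weight exceeds 78): on (d) the weight is 95 less the opposing 21 gives net 74, ≤ 78, so (d) does not meet the standard; on (e) the weight is 81 less the opposing 5 gives net 76, ≤ 78, so (e) does not meet the standard.
  Not every element is met, so the grievant fails to carry Stage II.1.
So the employer prevails on this issue.
— Issue III —
Stage III.1 — burden on grievant; standard: clear and convincing evidence (weight is at least 71).
    (h): 74 ≥ 71 [met]
    (i): 73 ≥ 71 [met]
  All elements met. The burden passes to the employer.
Stage III.2 — burden on employer; standard: a preponderance (weight exceeds 50).
    (j): 88 − 38 = 50 ≤ 50 [not met]
  The employer does not carry Stage III.2.
The analysis ends at Stage III.2; the grievant prevails on this issue.
Per-issue: Issue I → grievant; Issue II → employer; Issue III → grievant. The grievant must prevail on a majority of issues; overall, the grievant prevails.

grievant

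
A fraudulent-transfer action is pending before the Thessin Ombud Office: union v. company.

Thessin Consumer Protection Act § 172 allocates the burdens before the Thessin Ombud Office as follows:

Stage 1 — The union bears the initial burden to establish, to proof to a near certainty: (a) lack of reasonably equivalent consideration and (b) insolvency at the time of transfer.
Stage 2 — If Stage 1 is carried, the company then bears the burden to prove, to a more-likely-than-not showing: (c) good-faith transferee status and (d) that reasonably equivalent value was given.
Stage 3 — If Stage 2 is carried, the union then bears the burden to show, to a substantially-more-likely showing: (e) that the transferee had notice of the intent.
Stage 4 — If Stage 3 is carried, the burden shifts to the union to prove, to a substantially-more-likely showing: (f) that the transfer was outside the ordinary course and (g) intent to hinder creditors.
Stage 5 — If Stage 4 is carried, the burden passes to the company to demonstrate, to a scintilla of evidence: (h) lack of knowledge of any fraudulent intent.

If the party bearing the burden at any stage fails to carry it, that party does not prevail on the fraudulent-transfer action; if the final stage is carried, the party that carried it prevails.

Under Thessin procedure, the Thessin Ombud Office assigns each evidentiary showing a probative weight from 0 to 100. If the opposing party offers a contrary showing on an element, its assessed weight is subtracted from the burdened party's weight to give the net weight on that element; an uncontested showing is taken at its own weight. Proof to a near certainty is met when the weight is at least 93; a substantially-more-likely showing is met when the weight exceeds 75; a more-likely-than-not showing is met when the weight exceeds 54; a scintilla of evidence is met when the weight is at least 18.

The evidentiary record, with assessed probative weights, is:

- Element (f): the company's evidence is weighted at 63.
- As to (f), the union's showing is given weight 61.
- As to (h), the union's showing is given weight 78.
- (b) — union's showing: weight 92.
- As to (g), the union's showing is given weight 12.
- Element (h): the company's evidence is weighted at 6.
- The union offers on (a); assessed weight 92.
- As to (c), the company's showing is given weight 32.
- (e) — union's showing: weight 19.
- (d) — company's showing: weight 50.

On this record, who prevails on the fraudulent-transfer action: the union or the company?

Stage 1 — burden on union; standard: proof to a near certainty (weight is at least 93).
    (a): 92 < 93 [not met]
    (b): 92 < 93 [not met]
  Not every element is met, so the union fails to carry Stage 1.
So the company prevails.

company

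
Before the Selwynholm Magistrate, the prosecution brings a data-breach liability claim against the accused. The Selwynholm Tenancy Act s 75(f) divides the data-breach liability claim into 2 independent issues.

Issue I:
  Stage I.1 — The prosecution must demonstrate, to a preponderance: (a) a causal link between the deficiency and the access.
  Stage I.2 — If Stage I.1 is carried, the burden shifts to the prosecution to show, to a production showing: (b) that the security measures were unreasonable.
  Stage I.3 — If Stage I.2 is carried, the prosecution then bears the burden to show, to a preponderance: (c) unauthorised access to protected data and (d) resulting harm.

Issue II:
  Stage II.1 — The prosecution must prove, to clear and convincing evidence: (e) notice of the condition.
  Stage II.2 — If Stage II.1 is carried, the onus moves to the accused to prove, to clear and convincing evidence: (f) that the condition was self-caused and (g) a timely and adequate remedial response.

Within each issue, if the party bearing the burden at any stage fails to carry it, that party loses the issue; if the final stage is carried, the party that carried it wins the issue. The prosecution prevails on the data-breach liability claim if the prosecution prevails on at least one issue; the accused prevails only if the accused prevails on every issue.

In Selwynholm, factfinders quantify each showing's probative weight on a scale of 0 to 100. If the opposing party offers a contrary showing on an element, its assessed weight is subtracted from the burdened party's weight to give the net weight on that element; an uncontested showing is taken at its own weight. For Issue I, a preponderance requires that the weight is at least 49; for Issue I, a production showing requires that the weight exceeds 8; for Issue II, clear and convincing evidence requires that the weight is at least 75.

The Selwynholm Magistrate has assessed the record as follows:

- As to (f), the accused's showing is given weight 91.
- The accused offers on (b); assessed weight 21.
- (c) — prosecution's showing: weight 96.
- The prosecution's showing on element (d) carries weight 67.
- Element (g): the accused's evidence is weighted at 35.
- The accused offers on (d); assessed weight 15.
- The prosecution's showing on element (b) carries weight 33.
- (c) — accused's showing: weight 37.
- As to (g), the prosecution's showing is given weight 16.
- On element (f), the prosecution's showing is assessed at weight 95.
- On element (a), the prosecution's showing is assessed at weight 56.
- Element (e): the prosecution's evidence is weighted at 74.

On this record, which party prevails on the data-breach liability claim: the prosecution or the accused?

— Issue I —
At Stage I.1 the prosecution must meet a preponderance (weight is at least 49): on (a) the weight is 56, which does reach 49, so (a) meets the standard.
  Stage I.1 carried; the burden remains with the prosecution.
At Stage I.2 the prosecution must meet a production showing (weight exceeds 8): on (b) the weight is 33 less the opposing 21 gives net 12, > 8, so (b) meets the standard.
  All elements met. The prosecution retains the burden for Stage I.3.
At Stage I.3 the prosecution must meet a preponderance (weight is at least 49): on (c) the weight is 96 less the opposing 37 gives net 59, which does reach 49, so (c) meets the standard; on (d) the weight is 67 less the opposing 15 gives net 52, which does reach 49, so (d) meets the standard.
  Stage I.3 carried; the final stage is satisfied.
Every stage carried; the prosecution prevails on this issue.
— Issue II —
Stage II.1 — burden on prosecution; standard: clear and convincing evidence (weight is at least 75).
    (e): 74 < 75 [not met]
  Stage II.1 not carried; the prosecution fails its burden.
The analysis ends at Stage II.1; the accused prevails on this issue.
Per-issue: Issue I → prosecution; Issue II → accused. The prosecution must prevail on at least one issue; overall, the prosecution prevails.

prosecution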